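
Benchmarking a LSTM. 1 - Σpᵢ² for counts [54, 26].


Probabilities: [54/80, 26/80] ≈ [0.675, 0.325]
Σpᵢ² = (2916 + 676)/80² = 3592/6400
Gini = 1 - Σpᵢ² = 1 - 3592/6400 = 0.4387

0.4387


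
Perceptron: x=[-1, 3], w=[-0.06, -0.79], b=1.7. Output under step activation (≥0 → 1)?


z = (-1)·(-0.06) + (3)·(-0.79) + 1.7
  = -0.61
step(z) = 0 (z<0)

0


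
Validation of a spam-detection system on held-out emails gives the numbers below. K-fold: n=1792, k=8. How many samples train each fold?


Fold size = 1792/8 = 224
Training per fold = 1792 - 224 = 1568

1568


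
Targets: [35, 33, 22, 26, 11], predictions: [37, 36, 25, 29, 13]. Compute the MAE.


Absolute errors: |35-37|=2, |33-36|=3, |22-25|=3, |26-29|=3, |11-13|=2
Sum = 13
MAE = 13/5 = 13/5

13/5


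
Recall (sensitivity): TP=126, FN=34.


Recall = TP/(TP+FN)
= 126/(126+34)
= 126/160 = 78.75%

78.75%


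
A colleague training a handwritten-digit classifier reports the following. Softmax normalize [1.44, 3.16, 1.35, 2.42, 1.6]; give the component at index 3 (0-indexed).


Exponentials: e^1.44=4.2207, e^3.16=23.5706, e^1.35=3.8574, e^2.42=11.2459, e^1.6=4.953
Sum = 47.8476
Softmax = [0.0882, 0.4926, 0.0806, 0.235, 0.1035]
p[3] = 11.2459/47.8476 = 0.235

0.235


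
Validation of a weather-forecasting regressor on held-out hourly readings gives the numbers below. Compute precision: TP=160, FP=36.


Precision = TP/(TP+FP)
= 160/(160+36)
= 160/196 = 81.63%

81.63%


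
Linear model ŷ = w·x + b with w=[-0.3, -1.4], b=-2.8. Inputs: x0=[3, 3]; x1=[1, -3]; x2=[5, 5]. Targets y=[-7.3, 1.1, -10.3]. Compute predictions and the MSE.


ŷ0 = (-0.3)·(3) + (-1.4)·(3) - 2.8 = -7.9
ŷ1 = (-0.3)·(1) + (-1.4)·(-3) - 2.8 = 1.1
ŷ2 = (-0.3)·(5) + (-1.4)·(5) - 2.8 = -11.3
errors² = [0.36, 0.0, 1.0]
MSE = 1.3600/3 = 0.4533

0.4533


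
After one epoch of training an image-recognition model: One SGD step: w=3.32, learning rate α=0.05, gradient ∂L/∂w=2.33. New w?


w_new = w - α·∇
= 3.32 - 0.05·2.33
= 3.32 - 0.1165
= 3.2035

3.2035


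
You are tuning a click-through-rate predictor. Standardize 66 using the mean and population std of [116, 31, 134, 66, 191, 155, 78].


μ = 110.1429, σ = 51.268
z = (66 - 110.1429)/51.268 = -0.861

-0.861


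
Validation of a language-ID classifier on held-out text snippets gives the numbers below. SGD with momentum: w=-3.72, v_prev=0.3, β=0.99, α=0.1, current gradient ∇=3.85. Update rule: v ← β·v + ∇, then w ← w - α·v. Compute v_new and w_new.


v_new = 0.99·0.3 + 3.85 = 0.297 + 3.85 = 4.147
w_new = -3.72 - 0.1·4.147 = -3.72 - 0.4147 = -4.1347

v_new=4.147, w_new=-4.1347


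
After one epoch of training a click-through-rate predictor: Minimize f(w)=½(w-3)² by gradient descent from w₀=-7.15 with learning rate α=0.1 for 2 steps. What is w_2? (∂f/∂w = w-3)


step 1: grad = -7.15-3 = -10.15; w = -7.15 - 0.1·(-10.15) = -6.135
step 2: grad = -6.135-3 = -9.135; w = -6.135 - 0.1·(-9.135) = -5.2215

-5.2215


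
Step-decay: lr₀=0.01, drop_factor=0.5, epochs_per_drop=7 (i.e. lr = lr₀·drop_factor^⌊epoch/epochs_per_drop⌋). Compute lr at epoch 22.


n_drops = ⌊22/7⌋ = 3
lr = 0.01·0.5^3 = 0.01·0.125 = 0.00125

0.00125


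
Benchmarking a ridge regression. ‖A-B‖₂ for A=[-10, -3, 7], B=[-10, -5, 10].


d = √((-10+ 10)² + (-3+ 5)² + (7-10)²)
  = √(0 + 4 + 9)
  = √13 = 3.6056

3.6056


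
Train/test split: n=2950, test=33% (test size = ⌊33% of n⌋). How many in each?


Test = ⌊2950·33/100⌋ = 973
Train = 2950 - 973 = 1977

Train: 1977, Test: 973


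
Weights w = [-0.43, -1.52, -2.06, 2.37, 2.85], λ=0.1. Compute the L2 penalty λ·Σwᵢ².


‖w‖₂² = (-0.43)² + (-1.52)² + (-2.06)² + (2.37)² + (2.85)²
     = 0.1849 + 2.3104 + 4.2436 + 5.6169 + 8.1225
     = 20.4783
λ·‖w‖₂² = 0.1·20.4783 = 2.04783

2.04783


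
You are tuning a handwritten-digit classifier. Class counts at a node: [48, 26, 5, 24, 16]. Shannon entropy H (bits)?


Probabilities: [48/119, 26/119, 5/119, 24/119, 16/119] ≈ [0.4034, 0.2185, 0.042, 0.2017, 0.1345]
H = -((48/119)·log₂(48/119) + (26/119)·log₂(26/119) + (5/119)·log₂(5/119) + (24/119)·log₂(24/119) + (16/119)·log₂(16/119))
  = 2.055 bits

2.055 bits


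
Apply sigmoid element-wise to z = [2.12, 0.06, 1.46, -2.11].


σ(2.12) = 1/(1+e^-2.12) = 0.8928
σ(0.06) = 1/(1+e^-0.06) = 0.515
σ(1.46) = 1/(1+e^-1.46) = 0.8115
σ(-2.11) = 1/(1+e^2.11) = 0.1081
result = [0.8928, 0.515, 0.8115, 0.1081]

[0.8928, 0.515, 0.8115, 0.1081]


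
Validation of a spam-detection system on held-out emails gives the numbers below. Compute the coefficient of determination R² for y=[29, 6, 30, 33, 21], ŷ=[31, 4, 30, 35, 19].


ȳ = 23.8
SS_res = Σ(y-ŷ)² = 16
SS_tot = Σ(y-ȳ)² = 474.8
R² = 1 - SS_res/SS_tot = 1 - 0.0337 = 0.9663

0.9663


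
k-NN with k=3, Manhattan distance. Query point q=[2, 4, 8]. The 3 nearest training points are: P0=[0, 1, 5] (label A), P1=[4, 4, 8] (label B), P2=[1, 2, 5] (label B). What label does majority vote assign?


d(q,P0) = 8  (label A)
d(q,P1) = 2  (label B)
d(q,P2) = 6  (label B)
Votes: A=1, B=2
Majority → B

B


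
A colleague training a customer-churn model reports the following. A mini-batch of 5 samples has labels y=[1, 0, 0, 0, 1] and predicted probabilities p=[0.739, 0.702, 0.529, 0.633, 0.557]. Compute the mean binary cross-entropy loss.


L[0] = -ln(0.739) = 0.3025
L[1] = -ln(1-0.702) = -ln(0.298) = 1.2107
L[2] = -ln(1-0.529) = -ln(0.471) = 0.7529
L[3] = -ln(1-0.633) = -ln(0.367) = 1.0024
L[4] = -ln(0.557) = 0.5852
mean = (0.3025 + 1.2107 + 0.7529 + 1.0024 + 0.5852)/5 = 0.7707

0.7707


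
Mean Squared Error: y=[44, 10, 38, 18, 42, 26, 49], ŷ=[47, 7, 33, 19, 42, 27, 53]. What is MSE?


Squared errors: (44-47)²=9, (10-7)²=9, (38-33)²=25, (18-19)²=1, (42-42)²=0, (26-27)²=1, (49-53)²=16
Sum = 61
MSE = 61/7 = 61/7

61/7


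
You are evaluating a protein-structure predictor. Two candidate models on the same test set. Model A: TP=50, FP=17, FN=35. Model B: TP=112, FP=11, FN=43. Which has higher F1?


Model A: P=50/67=0.7463, R=50/85=0.5882, F1=2PR/(P+R)=2TP/(2TP+FP+FN)=100/152=0.6579
Model B: P=112/123=0.9106, R=112/155=0.7226, F1=2PR/(P+R)=2TP/(2TP+FP+FN)=224/278=0.8058
0.6579 < 0.8058 → Model B

Model B


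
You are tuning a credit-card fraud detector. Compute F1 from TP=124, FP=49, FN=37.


Precision = 124/173 = 0.7168
Recall = 124/161 = 0.7702
F1 = 2·P·R/(P+R) = 2·TP/(2·TP+FP+FN) = 248/(248+49+37) = 248/334 = 0.7425

0.7425


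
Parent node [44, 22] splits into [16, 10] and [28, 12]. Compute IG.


Parent = [44, 22], H_parent = 0.9183
H_left = 0.9612 (n=26), H_right = 0.8813 (n=40)
H_children = (26/66)·0.9612 + (40/66)·0.8813 = 0.9128
IG = 0.9183 - 0.9128 = 0.0055

0.0055


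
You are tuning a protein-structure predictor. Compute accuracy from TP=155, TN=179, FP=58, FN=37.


Accuracy = (TP+TN)/(TP+TN+FP+FN)
= (155+179)/(429)
= 334/429 = 77.86%

77.86%


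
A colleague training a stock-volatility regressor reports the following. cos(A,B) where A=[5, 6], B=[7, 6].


A·B = 5·7 + 6·6 = 71
‖A‖ = √61 = 7.8102, ‖B‖ = √85 = 9.2195
cos = 71/(√61·√85) = 71/√5185 = 0.986

0.986


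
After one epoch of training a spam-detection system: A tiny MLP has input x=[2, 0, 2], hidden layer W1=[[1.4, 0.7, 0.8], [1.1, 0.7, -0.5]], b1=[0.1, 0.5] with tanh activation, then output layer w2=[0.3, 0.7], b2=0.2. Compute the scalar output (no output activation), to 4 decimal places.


z1[0] = (1.4)·(2) + (0.7)·(0) + (0.8)·(2) + 0.1 = 4.5
z1[1] = (1.1)·(2) + (0.7)·(0) + (-0.5)·(2) + 0.5 = 1.7
h = tanh(z1) = [0.9998, 0.9354]
output = (0.3)·(0.9998) + (0.7)·(0.9354) + 0.2 = 1.1547

1.1547


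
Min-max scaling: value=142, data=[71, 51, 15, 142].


min=15, max=142
(142-15)/(142-15) = 127/127 = 1.0

1.0


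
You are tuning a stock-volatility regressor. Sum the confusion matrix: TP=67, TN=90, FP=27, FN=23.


Total = TP + TN + FP + FN
= 67 + 90 + 27 + 23
= 207
(Predicted positive: 94, predicted negative: 113)

207


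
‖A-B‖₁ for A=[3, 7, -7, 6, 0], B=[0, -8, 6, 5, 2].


d = |3-0| + |7+ 8| + |-7-6| + |6-5| + |0-2|
  = 3 + 15 + 13 + 1 + 2
  = 34

34


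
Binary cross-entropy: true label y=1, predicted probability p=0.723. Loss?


BCE = -[y·ln(p) + (1-y)·ln(1-p)]
= -1·ln(0.723) - 0
= -ln(0.723) = 0.3243

0.3243


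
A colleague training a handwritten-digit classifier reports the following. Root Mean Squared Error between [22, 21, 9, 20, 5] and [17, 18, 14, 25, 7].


MSE = 88/5 = 17.6
RMSE = √(88/5) = 4.1952

4.1952


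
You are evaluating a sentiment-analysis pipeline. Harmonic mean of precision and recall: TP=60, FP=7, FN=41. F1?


Precision = 60/67 = 0.8955
Recall = 60/101 = 0.5941
F1 = 2·P·R/(P+R) = 2·TP/(2·TP+FP+FN) = 120/(120+7+41) = 120/168 = 0.7143

0.7143


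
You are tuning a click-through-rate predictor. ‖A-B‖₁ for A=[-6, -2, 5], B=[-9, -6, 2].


d = |-6+ 9| + |-2+ 6| + |5-2|
  = 3 + 4 + 3
  = 10

10


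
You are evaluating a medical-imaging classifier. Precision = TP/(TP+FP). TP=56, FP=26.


Precision = TP/(TP+FP)
= 56/(56+26)
= 56/82 = 68.29%

68.29%


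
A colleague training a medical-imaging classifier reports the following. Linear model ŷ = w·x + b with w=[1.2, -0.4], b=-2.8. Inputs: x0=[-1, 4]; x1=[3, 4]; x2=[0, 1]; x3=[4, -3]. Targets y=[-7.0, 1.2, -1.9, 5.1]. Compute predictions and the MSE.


ŷ0 = (1.2)·(-1) + (-0.4)·(4) - 2.8 = -5.6
ŷ1 = (1.2)·(3) + (-0.4)·(4) - 2.8 = -0.8
ŷ2 = (1.2)·(0) + (-0.4)·(1) - 2.8 = -3.2
ŷ3 = (1.2)·(4) + (-0.4)·(-3) - 2.8 = 3.2
errors² = [1.96, 4.0, 1.69, 3.61]
MSE = 11.2600/4 = 2.815

2.815


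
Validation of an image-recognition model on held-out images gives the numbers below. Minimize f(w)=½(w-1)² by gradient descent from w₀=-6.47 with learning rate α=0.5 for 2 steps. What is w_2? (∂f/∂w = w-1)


step 1: grad = -6.47-1 = -7.47; w = -6.47 - 0.5·(-7.47) = -2.735
step 2: grad = -2.735-1 = -3.735; w = -2.735 - 0.5·(-3.735) = -0.8675

-0.8675


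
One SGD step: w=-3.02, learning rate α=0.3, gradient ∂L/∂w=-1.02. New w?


w_new = w - α·∇
= -3.02 - 0.3·-1.02
= -3.02 + 0.306
= -2.714

-2.714


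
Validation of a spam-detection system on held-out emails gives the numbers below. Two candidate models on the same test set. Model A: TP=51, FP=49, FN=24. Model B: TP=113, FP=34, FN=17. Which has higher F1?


Model A: P=51/100=0.51, R=51/75=0.68, F1=2PR/(P+R)=2TP/(2TP+FP+FN)=102/175=0.5829
Model B: P=113/147=0.7687, R=113/130=0.8692, F1=2PR/(P+R)=2TP/(2TP+FP+FN)=226/277=0.8159
0.5829 < 0.8159 → Model B

Model B


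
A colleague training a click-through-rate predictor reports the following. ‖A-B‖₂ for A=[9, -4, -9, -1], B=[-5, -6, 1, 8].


d = √((9+ 5)² + (-4+ 6)² + (-9-1)² + (-1-8)²)
  = √(196 + 4 + 100 + 81)
  = √381 = 19.5192

19.5192


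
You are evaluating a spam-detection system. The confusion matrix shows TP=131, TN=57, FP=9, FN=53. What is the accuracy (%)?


Accuracy = (TP+TN)/(TP+TN+FP+FN)
= (131+57)/(250)
= 188/250 = 75.2%

75.2%


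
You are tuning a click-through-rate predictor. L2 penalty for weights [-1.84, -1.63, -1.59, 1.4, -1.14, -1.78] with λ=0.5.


‖w‖₂² = (-1.84)² + (-1.63)² + (-1.59)² + (1.4)² + (-1.14)² + (-1.78)²
     = 3.3856 + 2.6569 + 2.5281 + 1.96 + 1.2996 + 3.1684
     = 14.9986
λ·‖w‖₂² = 0.5·14.9986 = 7.4993

7.4993


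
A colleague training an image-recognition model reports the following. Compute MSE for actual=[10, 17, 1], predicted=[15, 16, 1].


Squared errors: (10-15)²=25, (17-16)²=1, (1-1)²=0
Sum = 26
MSE = 26/3 = 26/3

26/3


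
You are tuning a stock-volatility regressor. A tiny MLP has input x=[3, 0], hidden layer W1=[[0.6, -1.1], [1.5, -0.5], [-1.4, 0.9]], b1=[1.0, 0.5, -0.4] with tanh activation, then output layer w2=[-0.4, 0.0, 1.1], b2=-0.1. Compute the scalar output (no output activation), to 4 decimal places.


z1[0] = (0.6)·(3) + (-1.1)·(0) + 1.0 = 2.8
z1[1] = (1.5)·(3) + (-0.5)·(0) + 0.5 = 5.0
z1[2] = (-1.4)·(3) + (0.9)·(0) - 0.4 = -4.6
h = tanh(z1) = [0.9926, 0.9999, -0.9998]
output = (-0.4)·(0.9926) + (0.0)·(0.9999) + (1.1)·(-0.9998) - 0.1 = -1.5968

-1.5968


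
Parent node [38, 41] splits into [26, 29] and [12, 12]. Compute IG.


Parent = [38, 41], H_parent = 0.999
H_left = 0.9979 (n=55), H_right = 1 (n=24)
H_children = (55/79)·0.9979 + (24/79)·1 = 0.9985
IG = 0.999 - 0.9985 = 0.0005

0.0005


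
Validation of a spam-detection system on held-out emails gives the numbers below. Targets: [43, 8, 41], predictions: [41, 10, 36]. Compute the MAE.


Absolute errors: |43-41|=2, |8-10|=2, |41-36|=5
Sum = 9
MAE = 9/3 = 3

3


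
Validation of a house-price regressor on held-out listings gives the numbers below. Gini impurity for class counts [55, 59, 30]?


Probabilities: [55/144, 59/144, 30/144] ≈ [0.3819, 0.4097, 0.2083]
Σpᵢ² = (3025 + 3481 + 900)/144² = 7406/20736
Gini = 1 - Σpᵢ² = 1 - 7406/20736 = 0.6428

0.6428


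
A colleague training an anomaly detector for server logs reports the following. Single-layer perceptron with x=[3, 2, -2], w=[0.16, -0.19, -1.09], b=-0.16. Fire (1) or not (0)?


z = (3)·(0.16) + (2)·(-0.19) + (-2)·(-1.09) - 0.16
  = 2.12
step(z) = 1 (z≥0)

1


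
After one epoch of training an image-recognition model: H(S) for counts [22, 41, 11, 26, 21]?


Probabilities: [22/121, 41/121, 11/121, 26/121, 21/121] ≈ [0.1818, 0.3388, 0.0909, 0.2149, 0.1736]
H = -((22/121)·log₂(22/121) + (41/121)·log₂(41/121) + (11/121)·log₂(11/121) + (26/121)·log₂(26/121) + (21/121)·log₂(21/121))
  = 2.2059 bits

2.2059 bits


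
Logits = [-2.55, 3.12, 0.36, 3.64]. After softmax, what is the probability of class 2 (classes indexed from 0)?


Exponentials: e^-2.55=0.0781, e^3.12=22.6464, e^0.36=1.4333, e^3.64=38.0918
Sum = 62.2496
Softmax = [0.0013, 0.3638, 0.023, 0.6119]
p[2] = 1.4333/62.2496 = 0.023

0.023


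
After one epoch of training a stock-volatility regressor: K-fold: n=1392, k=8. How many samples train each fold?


Fold size = 1392/8 = 174
Training per fold = 1392 - 174 = 1218

1218


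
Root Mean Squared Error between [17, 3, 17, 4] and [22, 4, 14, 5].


MSE = 36/4 = 9
RMSE = √(36/4) = 3.0

3.0


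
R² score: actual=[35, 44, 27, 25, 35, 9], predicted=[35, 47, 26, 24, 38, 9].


ȳ = 29.1667
SS_res = Σ(y-ŷ)² = 20
SS_tot = Σ(y-ȳ)² = 716.83
R² = 1 - SS_res/SS_tot = 1 - 0.0279 = 0.9721

0.9721


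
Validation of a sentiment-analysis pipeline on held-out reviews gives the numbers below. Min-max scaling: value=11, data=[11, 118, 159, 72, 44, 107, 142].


min=11, max=159
(11-11)/(159-11) = 0/148 = 0.0

0.0


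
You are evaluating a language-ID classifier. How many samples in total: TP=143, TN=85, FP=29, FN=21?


Total = TP + TN + FP + FN
= 143 + 85 + 29 + 21
= 278
(Predicted positive: 172, predicted negative: 106)

278


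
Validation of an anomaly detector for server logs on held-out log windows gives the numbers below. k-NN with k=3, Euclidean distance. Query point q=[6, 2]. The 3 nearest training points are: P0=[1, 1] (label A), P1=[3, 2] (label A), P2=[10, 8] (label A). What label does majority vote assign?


d(q,P0) = 5.099  (label A)
d(q,P1) = 3.0  (label A)
d(q,P2) = 7.2111  (label A)
Votes: A=3, B=0
Majority → A

A


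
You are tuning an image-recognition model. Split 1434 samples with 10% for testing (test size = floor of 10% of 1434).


Test = ⌊1434·10/100⌋ = 143
Train = 1434 - 143 = 1291

Train: 1291, Test: 143


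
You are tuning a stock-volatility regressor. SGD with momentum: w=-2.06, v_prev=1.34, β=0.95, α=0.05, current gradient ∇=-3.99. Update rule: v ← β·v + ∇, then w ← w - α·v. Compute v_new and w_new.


v_new = 0.95·1.34 - 3.99 = 1.273 - 3.99 = -2.717
w_new = -2.06 - 0.05·-2.717 = -2.06 + 0.13585 = -1.92415

v_new=-2.717, w_new=-1.92415


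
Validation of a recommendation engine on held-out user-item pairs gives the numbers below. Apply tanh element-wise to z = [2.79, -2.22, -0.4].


tanh(2.79) = 0.9925
tanh(-2.22) = -0.9767
tanh(-0.4) = -0.3799
result = [0.9925, -0.9767, -0.3799]

[0.9925, -0.9767, -0.3799]


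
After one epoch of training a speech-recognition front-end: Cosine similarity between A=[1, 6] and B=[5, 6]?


A·B = 1·5 + 6·6 = 41
‖A‖ = √37 = 6.0828, ‖B‖ = √61 = 7.8102
cos = 41/(√37·√61) = 41/√2257 = 0.863

0.863


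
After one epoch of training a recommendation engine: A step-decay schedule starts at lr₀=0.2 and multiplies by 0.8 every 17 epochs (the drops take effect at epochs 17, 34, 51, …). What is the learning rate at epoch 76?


n_drops = ⌊76/17⌋ = 4
lr = 0.2·0.8^4 = 0.2·0.4096 = 0.08192

0.08192


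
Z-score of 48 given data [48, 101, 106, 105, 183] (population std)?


μ = 108.6, σ = 43.0934
z = (48 - 108.6)/43.0934 = -1.4062

-1.4062


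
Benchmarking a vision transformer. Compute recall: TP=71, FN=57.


Recall = TP/(TP+FN)
= 71/(71+57)
= 71/128 = 55.47%

55.47%


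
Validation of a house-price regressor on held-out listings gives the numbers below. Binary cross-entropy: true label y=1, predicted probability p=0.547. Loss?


BCE = -[y·ln(p) + (1-y)·ln(1-p)]
= -1·ln(0.547) - 0
= -ln(0.547) = 0.6033

0.6033


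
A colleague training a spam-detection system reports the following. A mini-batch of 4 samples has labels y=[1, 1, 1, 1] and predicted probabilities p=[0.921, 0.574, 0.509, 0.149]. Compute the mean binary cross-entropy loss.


L[0] = -ln(0.921) = 0.0823
L[1] = -ln(0.574) = 0.5551
L[2] = -ln(0.509) = 0.6753
L[3] = -ln(0.149) = 1.9038
mean = (0.0823 + 0.5551 + 0.6753 + 1.9038)/4 = 0.8041

0.8041


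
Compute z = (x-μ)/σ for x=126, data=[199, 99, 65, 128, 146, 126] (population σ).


μ = 127.1667, σ = 41.1802
z = (126 - 127.1667)/41.1802 = -0.0283

-0.0283


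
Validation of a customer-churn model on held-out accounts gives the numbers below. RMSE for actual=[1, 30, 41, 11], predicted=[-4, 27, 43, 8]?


MSE = 47/4 = 11.75
RMSE = √(47/4) = 3.4278

3.4278


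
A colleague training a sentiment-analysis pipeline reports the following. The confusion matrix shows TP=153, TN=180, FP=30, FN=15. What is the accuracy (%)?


Accuracy = (TP+TN)/(TP+TN+FP+FN)
= (153+180)/(378)
= 333/378 = 88.1%

88.1%


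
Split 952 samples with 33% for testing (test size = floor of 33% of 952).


Test = ⌊952·33/100⌋ = 314
Train = 952 - 314 = 638

Train: 638, Test: 314


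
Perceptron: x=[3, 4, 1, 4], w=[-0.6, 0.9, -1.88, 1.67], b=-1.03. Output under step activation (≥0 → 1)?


z = (3)·(-0.6) + (4)·(0.9) + (1)·(-1.88) + (4)·(1.67) - 1.03
  = 5.57
step(z) = 1 (z≥0)

1


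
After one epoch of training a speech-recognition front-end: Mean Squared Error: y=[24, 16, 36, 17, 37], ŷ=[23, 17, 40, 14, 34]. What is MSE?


Squared errors: (24-23)²=1, (16-17)²=1, (36-40)²=16, (17-14)²=9, (37-34)²=9
Sum = 36
MSE = 36/5 = 36/5

36/5


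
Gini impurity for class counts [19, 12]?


Probabilities: [19/31, 12/31] ≈ [0.6129, 0.3871]
Σpᵢ² = (361 + 144)/31² = 505/961
Gini = 1 - Σpᵢ² = 1 - 505/961 = 0.4745

0.4745


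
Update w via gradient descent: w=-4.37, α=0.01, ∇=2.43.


w_new = w - α·∇
= -4.37 - 0.01·2.43
= -4.37 - 0.0243
= -4.3943

-4.3943


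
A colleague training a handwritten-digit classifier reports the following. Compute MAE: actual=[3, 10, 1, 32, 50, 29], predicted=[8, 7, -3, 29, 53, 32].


Absolute errors: |3-8|=5, |10-7|=3, |1+ 3|=4, |32-29|=3, |50-53|=3, |29-32|=3
Sum = 21
MAE = 21/6 = 7/2

7/2


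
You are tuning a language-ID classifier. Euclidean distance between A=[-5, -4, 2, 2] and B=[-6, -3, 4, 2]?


d = √((-5+ 6)² + (-4+ 3)² + (2-4)² + (2-2)²)
  = √(1 + 1 + 4 + 0)
  = √6 = 2.4495

2.4495


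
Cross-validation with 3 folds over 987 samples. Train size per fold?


Fold size = 987/3 = 329
Training per fold = 987 - 329 = 658

658


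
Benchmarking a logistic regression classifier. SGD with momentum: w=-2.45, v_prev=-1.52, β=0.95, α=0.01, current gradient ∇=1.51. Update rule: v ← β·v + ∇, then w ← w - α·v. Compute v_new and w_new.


v_new = 0.95·-1.52 + 1.51 = -1.444 + 1.51 = 0.066
w_new = -2.45 - 0.01·0.066 = -2.45 - 0.00066 = -2.45066

v_new=0.066, w_new=-2.45066


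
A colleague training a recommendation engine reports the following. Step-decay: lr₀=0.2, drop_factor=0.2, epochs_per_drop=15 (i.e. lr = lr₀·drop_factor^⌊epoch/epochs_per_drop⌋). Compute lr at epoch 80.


n_drops = ⌊80/15⌋ = 5
lr = 0.2·0.2^5 = 0.2·0.00032 = 0.000064

0.000064


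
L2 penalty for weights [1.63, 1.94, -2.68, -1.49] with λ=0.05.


‖w‖₂² = (1.63)² + (1.94)² + (-2.68)² + (-1.49)²
     = 2.6569 + 3.7636 + 7.1824 + 2.2201
     = 15.823
λ·‖w‖₂² = 0.05·15.823 = 0.79115

0.79115


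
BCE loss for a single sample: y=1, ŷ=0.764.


BCE = -[y·ln(p) + (1-y)·ln(1-p)]
= -1·ln(0.764) - 0
= -ln(0.764) = 0.2692

0.2692


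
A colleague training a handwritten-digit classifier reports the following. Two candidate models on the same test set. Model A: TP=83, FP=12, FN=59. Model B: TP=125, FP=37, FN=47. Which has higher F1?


Model A: P=83/95=0.8737, R=83/142=0.5845, F1=2PR/(P+R)=2TP/(2TP+FP+FN)=166/237=0.7004
Model B: P=125/162=0.7716, R=125/172=0.7267, F1=2PR/(P+R)=2TP/(2TP+FP+FN)=250/334=0.7485
0.7004 < 0.7485 → Model B

Model B


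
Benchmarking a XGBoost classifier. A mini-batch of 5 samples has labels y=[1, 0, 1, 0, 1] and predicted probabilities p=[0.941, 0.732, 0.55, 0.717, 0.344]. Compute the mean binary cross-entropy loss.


L[0] = -ln(0.941) = 0.0608
L[1] = -ln(1-0.732) = -ln(0.268) = 1.3168
L[2] = -ln(0.55) = 0.5978
L[3] = -ln(1-0.717) = -ln(0.283) = 1.2623
L[4] = -ln(0.344) = 1.0671
mean = (0.0608 + 1.3168 + 0.5978 + 1.2623 + 1.0671)/5 = 0.861

0.861


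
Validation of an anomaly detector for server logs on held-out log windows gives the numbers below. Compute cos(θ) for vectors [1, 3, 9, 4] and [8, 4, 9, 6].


A·B = 1·8 + 3·4 + 9·9 + 4·6 = 125
‖A‖ = √107 = 10.3441, ‖B‖ = √197 = 14.0357
cos = 125/(√107·√197) = 125/√21079 = 0.861

0.861


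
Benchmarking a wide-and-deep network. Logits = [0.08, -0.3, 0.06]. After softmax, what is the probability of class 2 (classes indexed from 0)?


Exponentials: e^0.08=1.0833, e^-0.3=0.7408, e^0.06=1.0618
Sum = 2.8859
Softmax = [0.3754, 0.2567, 0.3679]
p[2] = 1.0618/2.8859 = 0.3679

0.3679


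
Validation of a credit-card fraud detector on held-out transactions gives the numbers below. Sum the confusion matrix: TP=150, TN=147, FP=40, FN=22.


Total = TP + TN + FP + FN
= 150 + 147 + 40 + 22
= 359
(Predicted positive: 190, predicted negative: 169)

359


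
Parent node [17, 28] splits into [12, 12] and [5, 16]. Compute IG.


Parent = [17, 28], H_parent = 0.9565
H_left = 1 (n=24), H_right = 0.7919 (n=21)
H_children = (24/45)·1 + (21/45)·0.7919 = 0.9029
IG = 0.9565 - 0.9029 = 0.0536

0.0536


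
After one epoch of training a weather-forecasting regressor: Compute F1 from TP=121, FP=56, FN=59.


Precision = 121/177 = 0.6836
Recall = 121/180 = 0.6722
F1 = 2·P·R/(P+R) = 2·TP/(2·TP+FP+FN) = 242/(242+56+59) = 242/357 = 0.6779

0.6779


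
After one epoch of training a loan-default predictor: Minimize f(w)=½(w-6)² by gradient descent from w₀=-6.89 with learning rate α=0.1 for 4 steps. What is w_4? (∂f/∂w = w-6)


step 1: grad = -6.89-6 = -12.89; w = -6.89 - 0.1·(-12.89) = -5.601
step 2: grad = -5.601-6 = -11.601; w = -5.601 - 0.1·(-11.601) = -4.4409
step 3: grad = -4.4409-6 = -10.4409; w = -4.4409 - 0.1·(-10.4409) = -3.39681
step 4: grad = -3.39681-6 = -9.39681; w = -3.39681 - 0.1·(-9.39681) = -2.457129

-2.457129


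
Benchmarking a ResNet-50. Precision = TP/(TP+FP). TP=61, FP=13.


Precision = TP/(TP+FP)
= 61/(61+13)
= 61/74 = 82.43%

82.43%


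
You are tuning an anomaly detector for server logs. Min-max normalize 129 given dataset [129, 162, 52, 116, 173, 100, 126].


min=52, max=173
(129-52)/(173-52) = 77/121 = 0.6364

0.6364


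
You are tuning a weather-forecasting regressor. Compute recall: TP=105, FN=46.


Recall = TP/(TP+FN)
= 105/(105+46)
= 105/151 = 69.54%

69.54%


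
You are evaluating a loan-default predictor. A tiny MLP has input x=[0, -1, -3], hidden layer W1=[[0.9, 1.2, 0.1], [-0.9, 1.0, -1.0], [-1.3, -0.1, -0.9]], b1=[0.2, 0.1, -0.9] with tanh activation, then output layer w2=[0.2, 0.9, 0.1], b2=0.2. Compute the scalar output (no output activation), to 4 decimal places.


z1[0] = (0.9)·(0) + (1.2)·(-1) + (0.1)·(-3) + 0.2 = -1.3
z1[1] = (-0.9)·(0) + (1.0)·(-1) + (-1.0)·(-3) + 0.1 = 2.1
z1[2] = (-1.3)·(0) + (-0.1)·(-1) + (-0.9)·(-3) - 0.9 = 1.9
h = tanh(z1) = [-0.8617, 0.9705, 0.9562]
output = (0.2)·(-0.8617) + (0.9)·(0.9705) + (0.1)·(0.9562) + 0.2 = 0.9967

0.9967


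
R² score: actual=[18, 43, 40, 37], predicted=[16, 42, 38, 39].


ȳ = 34.5
SS_res = Σ(y-ŷ)² = 13
SS_tot = Σ(y-ȳ)² = 381
R² = 1 - SS_res/SS_tot = 1 - 0.0341 = 0.9659

0.9659


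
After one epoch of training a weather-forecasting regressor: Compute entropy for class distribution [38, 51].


Probabilities: [38/89, 51/89] ≈ [0.427, 0.573]
H = -((38/89)·log₂(38/89) + (51/89)·log₂(51/89))
  = 0.9846 bits

0.9846 bits


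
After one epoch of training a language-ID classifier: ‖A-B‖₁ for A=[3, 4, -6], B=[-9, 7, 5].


d = |3+ 9| + |4-7| + |-6-5|
  = 12 + 3 + 11
  = 26

26


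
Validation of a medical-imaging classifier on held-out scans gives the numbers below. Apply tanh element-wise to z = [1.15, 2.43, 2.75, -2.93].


tanh(1.15) = 0.8178
tanh(2.43) = 0.9846
tanh(2.75) = 0.9919
tanh(-2.93) = -0.9943
result = [0.8178, 0.9846, 0.9919, -0.9943]

[0.8178, 0.9846, 0.9919, -0.9943]


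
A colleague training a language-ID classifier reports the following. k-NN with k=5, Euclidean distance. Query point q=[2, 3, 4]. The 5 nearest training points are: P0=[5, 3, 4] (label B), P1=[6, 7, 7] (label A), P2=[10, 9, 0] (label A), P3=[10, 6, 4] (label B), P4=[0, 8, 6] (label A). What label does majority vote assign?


d(q,P0) = 3.0  (label B)
d(q,P1) = 6.4031  (label A)
d(q,P2) = 10.7703  (label A)
d(q,P3) = 8.544  (label B)
d(q,P4) = 5.7446  (label A)
Votes: A=3, B=2
Majority → A

A


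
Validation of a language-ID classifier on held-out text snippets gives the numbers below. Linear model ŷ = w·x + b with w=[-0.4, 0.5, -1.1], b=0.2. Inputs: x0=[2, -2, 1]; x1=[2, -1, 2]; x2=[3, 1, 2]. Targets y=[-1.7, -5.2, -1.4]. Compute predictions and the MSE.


ŷ0 = (-0.4)·(2) + (0.5)·(-2) + (-1.1)·(1) + 0.2 = -2.7
ŷ1 = (-0.4)·(2) + (0.5)·(-1) + (-1.1)·(2) + 0.2 = -3.3
ŷ2 = (-0.4)·(3) + (0.5)·(1) + (-1.1)·(2) + 0.2 = -2.7
errors² = [1.0, 3.61, 1.69]
MSE = 6.3000/3 = 2.1

2.1


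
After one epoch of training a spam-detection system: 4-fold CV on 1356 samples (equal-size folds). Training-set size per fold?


Fold size = 1356/4 = 339
Training per fold = 1356 - 339 = 1017

1017


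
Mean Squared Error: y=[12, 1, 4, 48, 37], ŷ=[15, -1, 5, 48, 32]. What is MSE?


Squared errors: (12-15)²=9, (1+ 1)²=4, (4-5)²=1, (48-48)²=0, (37-32)²=25
Sum = 39
MSE = 39/5 = 39/5

39/5


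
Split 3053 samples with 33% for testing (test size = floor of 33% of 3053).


Test = ⌊3053·33/100⌋ = 1007
Train = 3053 - 1007 = 2046

Train: 2046, Test: 1007


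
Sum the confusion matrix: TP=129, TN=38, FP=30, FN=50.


Total = TP + TN + FP + FN
= 129 + 38 + 30 + 50
= 247
(Predicted positive: 159, predicted negative: 88)

247


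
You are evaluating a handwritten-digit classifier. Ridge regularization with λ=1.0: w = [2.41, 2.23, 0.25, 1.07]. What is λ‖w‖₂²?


‖w‖₂² = (2.41)² + (2.23)² + (0.25)² + (1.07)²
     = 5.8081 + 4.9729 + 0.0625 + 1.1449
     = 11.9884
λ·‖w‖₂² = 1.0·11.9884 = 11.9884

11.9884


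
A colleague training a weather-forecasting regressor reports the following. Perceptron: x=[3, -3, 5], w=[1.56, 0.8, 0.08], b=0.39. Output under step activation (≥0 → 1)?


z = (3)·(1.56) + (-3)·(0.8) + (5)·(0.08) + 0.39
  = 3.07
step(z) = 1 (z≥0)

1


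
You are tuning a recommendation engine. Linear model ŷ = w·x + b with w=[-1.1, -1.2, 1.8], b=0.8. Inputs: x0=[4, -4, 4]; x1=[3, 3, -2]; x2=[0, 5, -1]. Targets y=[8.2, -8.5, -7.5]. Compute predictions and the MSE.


ŷ0 = (-1.1)·(4) + (-1.2)·(-4) + (1.8)·(4) + 0.8 = 8.4
ŷ1 = (-1.1)·(3) + (-1.2)·(3) + (1.8)·(-2) + 0.8 = -9.7
ŷ2 = (-1.1)·(0) + (-1.2)·(5) + (1.8)·(-1) + 0.8 = -7.0
errors² = [0.04, 1.44, 0.25]
MSE = 1.7300/3 = 0.5767

0.5767


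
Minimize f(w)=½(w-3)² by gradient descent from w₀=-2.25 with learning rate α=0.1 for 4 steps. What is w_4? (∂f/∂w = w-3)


step 1: grad = -2.25-3 = -5.25; w = -2.25 - 0.1·(-5.25) = -1.725
step 2: grad = -1.725-3 = -4.725; w = -1.725 - 0.1·(-4.725) = -1.2525
step 3: grad = -1.2525-3 = -4.2525; w = -1.2525 - 0.1·(-4.2525) = -0.82725
step 4: grad = -0.82725-3 = -3.82725; w = -0.82725 - 0.1·(-3.82725) = -0.444525

-0.444525


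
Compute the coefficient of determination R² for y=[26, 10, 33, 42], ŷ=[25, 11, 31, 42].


ȳ = 27.75
SS_res = Σ(y-ŷ)² = 6
SS_tot = Σ(y-ȳ)² = 548.75
R² = 1 - SS_res/SS_tot = 1 - 0.0109 = 0.9891

0.9891


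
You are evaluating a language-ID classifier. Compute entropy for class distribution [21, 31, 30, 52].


Probabilities: [21/134, 31/134, 30/134, 52/134] ≈ [0.1567, 0.2313, 0.2239, 0.3881]
H = -((21/134)·log₂(21/134) + (31/134)·log₂(31/134) + (30/134)·log₂(30/134) + (52/134)·log₂(52/134))
  = 1.921 bits

1.921 bits


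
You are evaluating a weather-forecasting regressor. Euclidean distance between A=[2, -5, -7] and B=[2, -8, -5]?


d = √((2-2)² + (-5+ 8)² + (-7+ 5)²)
  = √(0 + 9 + 4)
  = √13 = 3.6056

3.6056


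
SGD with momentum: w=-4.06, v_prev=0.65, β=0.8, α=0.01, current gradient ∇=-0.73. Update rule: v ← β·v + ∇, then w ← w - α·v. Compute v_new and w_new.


v_new = 0.8·0.65 - 0.73 = 0.52 - 0.73 = -0.21
w_new = -4.06 - 0.01·-0.21 = -4.06 + 0.0021 = -4.0579

v_new=-0.21, w_new=-4.0579


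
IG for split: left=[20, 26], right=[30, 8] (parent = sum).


Parent = [50, 34], H_parent = 0.9737
H_left = 0.9877 (n=46), H_right = 0.7425 (n=38)
H_children = (46/84)·0.9877 + (38/84)·0.7425 = 0.8768
IG = 0.9737 - 0.8768 = 0.0969

0.0969


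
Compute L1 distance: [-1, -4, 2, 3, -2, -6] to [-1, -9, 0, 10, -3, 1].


d = |-1+ 1| + |-4+ 9| + |2-0| + |3-10| + |-2+ 3| + |-6-1|
  = 0 + 5 + 2 + 7 + 1 + 7
  = 22

22


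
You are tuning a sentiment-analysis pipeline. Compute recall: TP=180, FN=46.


Recall = TP/(TP+FN)
= 180/(180+46)
= 180/226 = 79.65%

79.65%


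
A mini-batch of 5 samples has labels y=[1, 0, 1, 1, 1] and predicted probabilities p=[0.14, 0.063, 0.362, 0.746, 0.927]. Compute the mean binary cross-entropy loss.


L[0] = -ln(0.14) = 1.9661
L[1] = -ln(1-0.063) = -ln(0.937) = 0.0651
L[2] = -ln(0.362) = 1.0161
L[3] = -ln(0.746) = 0.293
L[4] = -ln(0.927) = 0.0758
mean = (1.9661 + 0.0651 + 1.0161 + 0.293 + 0.0758)/5 = 0.6832

0.6832


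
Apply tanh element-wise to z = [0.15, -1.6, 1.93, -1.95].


tanh(0.15) = 0.1489
tanh(-1.6) = -0.9217
tanh(1.93) = 0.9587
tanh(-1.95) = -0.9603
result = [0.1489, -0.9217, 0.9587, -0.9603]

[0.1489, -0.9217, 0.9587, -0.9603]


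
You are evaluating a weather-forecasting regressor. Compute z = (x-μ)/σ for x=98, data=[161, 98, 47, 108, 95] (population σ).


μ = 101.8, σ = 36.3505
z = (98 - 101.8)/36.3505 = -0.1045

-0.1045


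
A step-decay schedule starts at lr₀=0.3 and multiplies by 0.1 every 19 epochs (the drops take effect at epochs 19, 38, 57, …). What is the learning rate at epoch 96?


n_drops = ⌊96/19⌋ = 5
lr = 0.3·0.1^5 = 0.3·0.00001 = 0.000003

0.000003


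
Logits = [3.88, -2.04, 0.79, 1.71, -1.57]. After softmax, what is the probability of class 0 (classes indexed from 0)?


Exponentials: e^3.88=48.4242, e^-2.04=0.13, e^0.79=2.2034, e^1.71=5.529, e^-1.57=0.208
Sum = 56.4946
Softmax = [0.8571, 0.0023, 0.039, 0.0979, 0.0037]
p[0] = 48.4242/56.4946 = 0.8571

0.8571


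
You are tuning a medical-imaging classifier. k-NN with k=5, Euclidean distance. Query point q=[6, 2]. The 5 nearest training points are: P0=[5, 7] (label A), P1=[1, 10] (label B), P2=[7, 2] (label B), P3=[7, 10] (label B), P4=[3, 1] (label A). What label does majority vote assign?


d(q,P0) = 5.099  (label A)
d(q,P1) = 9.434  (label B)
d(q,P2) = 1.0  (label B)
d(q,P3) = 8.0623  (label B)
d(q,P4) = 3.1623  (label A)
Votes: A=2, B=3
Majority → B

B


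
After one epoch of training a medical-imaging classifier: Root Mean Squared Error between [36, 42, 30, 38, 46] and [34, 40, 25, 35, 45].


MSE = 43/5 = 8.6
RMSE = √(43/5) = 2.9326

2.9326


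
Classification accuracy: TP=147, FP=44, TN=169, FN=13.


Accuracy = (TP+TN)/(TP+TN+FP+FN)
= (147+169)/(373)
= 316/373 = 84.72%

84.72%


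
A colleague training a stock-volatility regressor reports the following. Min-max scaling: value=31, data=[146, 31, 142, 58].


min=31, max=146
(31-31)/(146-31) = 0/115 = 0.0

0.0


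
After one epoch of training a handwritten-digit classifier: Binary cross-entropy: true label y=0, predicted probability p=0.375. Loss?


BCE = -[y·ln(p) + (1-y)·ln(1-p)]
= -0 - 1·ln(1-0.375)
= -ln(0.625) = 0.47

0.47


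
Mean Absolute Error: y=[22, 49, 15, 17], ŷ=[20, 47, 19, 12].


Absolute errors: |22-20|=2, |49-47|=2, |15-19|=4, |17-12|=5
Sum = 13
MAE = 13/4 = 13/4

13/4


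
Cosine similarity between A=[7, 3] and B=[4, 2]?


A·B = 7·4 + 3·2 = 34
‖A‖ = √58 = 7.6158, ‖B‖ = √20 = 4.4721
cos = 34/(√58·√20) = 34/√1160 = 0.9983

0.9983


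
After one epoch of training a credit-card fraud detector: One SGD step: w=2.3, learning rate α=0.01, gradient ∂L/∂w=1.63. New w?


w_new = w - α·∇
= 2.3 - 0.01·1.63
= 2.3 - 0.0163
= 2.2837

2.2837


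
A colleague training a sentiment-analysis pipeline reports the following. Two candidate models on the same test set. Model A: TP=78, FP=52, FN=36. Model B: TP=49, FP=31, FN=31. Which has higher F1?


Model A: P=78/130=0.6, R=78/114=0.6842, F1=2PR/(P+R)=2TP/(2TP+FP+FN)=156/244=0.6393
Model B: P=49/80=0.6125, R=49/80=0.6125, F1=2PR/(P+R)=2TP/(2TP+FP+FN)=98/160=0.6125
0.6393 > 0.6125 → Model A

Model A


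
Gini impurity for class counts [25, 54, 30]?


Probabilities: [25/109, 54/109, 30/109] ≈ [0.2294, 0.4954, 0.2752]
Σpᵢ² = (625 + 2916 + 900)/109² = 4441/11881
Gini = 1 - Σpᵢ² = 1 - 4441/11881 = 0.6262

0.6262


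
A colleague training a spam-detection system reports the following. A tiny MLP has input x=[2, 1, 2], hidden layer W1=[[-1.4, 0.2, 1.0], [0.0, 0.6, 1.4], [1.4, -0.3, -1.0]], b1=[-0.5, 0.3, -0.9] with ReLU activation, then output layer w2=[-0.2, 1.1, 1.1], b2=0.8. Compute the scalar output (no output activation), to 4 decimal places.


z1[0] = (-1.4)·(2) + (0.2)·(1) + (1.0)·(2) - 0.5 = -1.1
z1[1] = (0.0)·(2) + (0.6)·(1) + (1.4)·(2) + 0.3 = 3.7
z1[2] = (1.4)·(2) + (-0.3)·(1) + (-1.0)·(2) - 0.9 = -0.4
h = ReLU(z1) = [0.0, 3.7, 0.0]
output = (-0.2)·(0.0) + (1.1)·(3.7) + (1.1)·(0.0) + 0.8 = 4.87

4.87


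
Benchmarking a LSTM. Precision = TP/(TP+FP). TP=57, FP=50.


Precision = TP/(TP+FP)
= 57/(57+50)
= 57/107 = 53.27%

53.27%


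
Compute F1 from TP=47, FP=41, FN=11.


Precision = 47/88 = 0.5341
Recall = 47/58 = 0.8103
F1 = 2·P·R/(P+R) = 2·TP/(2·TP+FP+FN) = 94/(94+41+11) = 94/146 = 0.6438

0.6438


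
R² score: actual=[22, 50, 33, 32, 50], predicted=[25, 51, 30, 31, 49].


ȳ = 37.4
SS_res = Σ(y-ŷ)² = 21
SS_tot = Σ(y-ȳ)² = 603.2
R² = 1 - SS_res/SS_tot = 1 - 0.0348 = 0.9652

0.9652


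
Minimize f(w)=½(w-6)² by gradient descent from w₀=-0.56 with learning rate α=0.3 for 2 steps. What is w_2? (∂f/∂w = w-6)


step 1: grad = -0.56-6 = -6.56; w = -0.56 - 0.3·(-6.56) = 1.408
step 2: grad = 1.408-6 = -4.592; w = 1.408 - 0.3·(-4.592) = 2.7856

2.7856


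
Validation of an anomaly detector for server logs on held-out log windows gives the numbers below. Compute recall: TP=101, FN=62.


Recall = TP/(TP+FN)
= 101/(101+62)
= 101/163 = 61.96%

61.96%


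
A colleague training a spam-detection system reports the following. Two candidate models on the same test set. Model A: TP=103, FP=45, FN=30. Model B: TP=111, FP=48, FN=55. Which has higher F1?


Model A: P=103/148=0.6959, R=103/133=0.7744, F1=2PR/(P+R)=2TP/(2TP+FP+FN)=206/281=0.7331
Model B: P=111/159=0.6981, R=111/166=0.6687, F1=2PR/(P+R)=2TP/(2TP+FP+FN)=222/325=0.6831
0.7331 > 0.6831 → Model A

Model A


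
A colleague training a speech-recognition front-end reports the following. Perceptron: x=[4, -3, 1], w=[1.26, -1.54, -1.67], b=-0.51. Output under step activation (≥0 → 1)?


z = (4)·(1.26) + (-3)·(-1.54) + (1)·(-1.67) - 0.51
  = 7.48
step(z) = 1 (z≥0)

1


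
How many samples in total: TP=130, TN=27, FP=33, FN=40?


Total = TP + TN + FP + FN
= 130 + 27 + 33 + 40
= 230
(Predicted positive: 163, predicted negative: 67)

230


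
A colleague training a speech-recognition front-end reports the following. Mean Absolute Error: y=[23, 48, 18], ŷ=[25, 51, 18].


Absolute errors: |23-25|=2, |48-51|=3, |18-18|=0
Sum = 5
MAE = 5/3 = 5/3

5/3


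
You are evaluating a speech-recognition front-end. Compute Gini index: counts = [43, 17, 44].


Probabilities: [43/104, 17/104, 44/104] ≈ [0.4135, 0.1635, 0.4231]
Σpᵢ² = (1849 + 289 + 1936)/104² = 4074/10816
Gini = 1 - Σpᵢ² = 1 - 4074/10816 = 0.6233

0.6233


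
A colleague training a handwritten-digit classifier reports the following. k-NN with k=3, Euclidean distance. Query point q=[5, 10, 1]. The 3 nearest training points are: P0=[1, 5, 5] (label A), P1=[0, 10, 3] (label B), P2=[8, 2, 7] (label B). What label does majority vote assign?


d(q,P0) = 7.5498  (label A)
d(q,P1) = 5.3852  (label B)
d(q,P2) = 10.4403  (label B)
Votes: A=1, B=2
Majority → B

B


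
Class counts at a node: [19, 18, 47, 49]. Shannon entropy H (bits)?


Probabilities: [19/133, 18/133, 47/133, 49/133] ≈ [0.1429, 0.1353, 0.3534, 0.3684]
H = -((19/133)·log₂(19/133) + (18/133)·log₂(18/133) + (47/133)·log₂(47/133) + (49/133)·log₂(49/133))
  = 1.8526 bits

1.8526 bits


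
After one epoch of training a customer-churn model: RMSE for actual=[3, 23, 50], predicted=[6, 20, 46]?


MSE = 34/3 = 11.3333
RMSE = √(34/3) = 3.3665

3.3665


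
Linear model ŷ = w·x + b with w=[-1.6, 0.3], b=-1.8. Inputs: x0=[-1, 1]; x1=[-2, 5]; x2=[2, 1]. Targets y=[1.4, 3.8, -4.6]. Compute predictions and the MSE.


ŷ0 = (-1.6)·(-1) + (0.3)·(1) - 1.8 = 0.1
ŷ1 = (-1.6)·(-2) + (0.3)·(5) - 1.8 = 2.9
ŷ2 = (-1.6)·(2) + (0.3)·(1) - 1.8 = -4.7
errors² = [1.69, 0.81, 0.01]
MSE = 2.5100/3 = 0.8367

0.8367


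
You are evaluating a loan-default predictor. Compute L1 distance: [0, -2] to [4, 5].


d = |0-4| + |-2-5|
  = 4 + 7
  = 11

11


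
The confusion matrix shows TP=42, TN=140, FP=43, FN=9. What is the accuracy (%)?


Accuracy = (TP+TN)/(TP+TN+FP+FN)
= (42+140)/(234)
= 182/234 = 77.78%

77.78%


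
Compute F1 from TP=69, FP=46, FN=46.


Precision = 69/115 = 0.6
Recall = 69/115 = 0.6
F1 = 2·P·R/(P+R) = 2·TP/(2·TP+FP+FN) = 138/(138+46+46) = 138/230 = 0.6

0.6


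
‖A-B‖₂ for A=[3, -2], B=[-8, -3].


d = √((3+ 8)² + (-2+ 3)²)
  = √(121 + 1)
  = √122 = 11.0454

11.0454


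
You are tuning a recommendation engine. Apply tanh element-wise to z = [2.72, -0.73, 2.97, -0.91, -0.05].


tanh(2.72) = 0.9914
tanh(-0.73) = -0.6231
tanh(2.97) = 0.9947
tanh(-0.91) = -0.7211
tanh(-0.05) = -0.05
result = [0.9914, -0.6231, 0.9947, -0.7211, -0.05]

[0.9914, -0.6231, 0.9947, -0.7211, -0.05]
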